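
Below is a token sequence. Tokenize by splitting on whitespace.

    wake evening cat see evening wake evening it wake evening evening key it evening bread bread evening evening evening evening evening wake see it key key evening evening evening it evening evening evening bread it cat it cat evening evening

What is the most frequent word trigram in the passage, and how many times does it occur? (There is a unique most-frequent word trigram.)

"evening evening evening", 5 times

Trigram frequencies (highest first):
  evening evening evening: 5
  wake evening cat: 1
  evening cat see: 1
  cat see evening: 1
  see evening wake: 1
  evening wake evening: 1
  … (28 more, each ≤ 1)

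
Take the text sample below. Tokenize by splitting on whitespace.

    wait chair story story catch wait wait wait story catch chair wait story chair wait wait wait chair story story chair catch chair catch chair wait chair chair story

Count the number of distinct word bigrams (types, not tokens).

29 tokens → 28 bigram windows in total.
Repeated bigrams (each contributes count−1 duplicates):
  wait wait: 4
  catch chair: 3
  chair story: 3
  chair wait: 3
  wait chair: 3
  chair catch: 2
  story catch: 2
  story chair: 2
  … (2 more repeated)
16 duplicate windows → 28 − 16 = 12 distinct.

12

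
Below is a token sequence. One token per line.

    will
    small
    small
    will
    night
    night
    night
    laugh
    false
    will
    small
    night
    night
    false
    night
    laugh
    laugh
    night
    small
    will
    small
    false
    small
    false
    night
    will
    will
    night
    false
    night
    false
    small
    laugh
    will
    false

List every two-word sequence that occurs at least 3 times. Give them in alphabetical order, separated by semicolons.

false night; night false; night night; will small

Bigram counts meeting the condition (at least 3 times):
  false night: 3
  night false: 3
  night night: 3
  will small: 3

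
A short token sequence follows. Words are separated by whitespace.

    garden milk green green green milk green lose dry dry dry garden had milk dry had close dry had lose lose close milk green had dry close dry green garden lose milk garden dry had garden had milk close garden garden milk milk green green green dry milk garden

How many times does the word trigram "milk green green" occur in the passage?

2

Scanning the 47 overlapping trigram windows for "milk green green":
  position 2–4: milk green green
  position 43–45: milk green green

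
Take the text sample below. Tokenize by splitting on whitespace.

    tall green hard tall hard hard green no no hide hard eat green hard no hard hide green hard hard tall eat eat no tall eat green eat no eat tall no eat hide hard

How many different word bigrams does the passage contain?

25

35 tokens → 34 bigram windows in total.
Repeated bigrams (each contributes count−1 duplicates):
  green hard: 3
  eat green: 2
  eat no: 2
  hard hard: 2
  hard tall: 2
  hide hard: 2
  no eat: 2
  tall eat: 2
9 duplicate windows → 34 − 9 = 25 distinct.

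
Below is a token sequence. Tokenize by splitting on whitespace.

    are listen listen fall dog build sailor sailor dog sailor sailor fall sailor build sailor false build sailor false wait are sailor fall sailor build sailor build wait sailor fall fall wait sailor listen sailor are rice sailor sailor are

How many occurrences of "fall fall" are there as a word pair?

1

Scanning the 39 overlapping bigram windows for "fall fall":
  position 30–31: fall fall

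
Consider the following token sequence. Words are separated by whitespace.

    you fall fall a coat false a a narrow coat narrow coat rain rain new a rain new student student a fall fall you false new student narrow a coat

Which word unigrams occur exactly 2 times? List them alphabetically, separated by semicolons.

Unigram counts meeting the condition (exactly 2 times):
  false: 2
  you: 2

false; you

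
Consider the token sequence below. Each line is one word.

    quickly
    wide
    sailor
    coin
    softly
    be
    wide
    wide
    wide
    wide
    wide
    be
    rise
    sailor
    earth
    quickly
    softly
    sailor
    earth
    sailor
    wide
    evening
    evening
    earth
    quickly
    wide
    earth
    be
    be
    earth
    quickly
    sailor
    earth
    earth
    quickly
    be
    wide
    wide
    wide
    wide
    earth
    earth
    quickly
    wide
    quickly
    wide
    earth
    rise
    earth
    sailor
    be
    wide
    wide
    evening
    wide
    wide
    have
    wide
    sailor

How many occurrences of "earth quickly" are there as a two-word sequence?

5

Scanning the 58 overlapping bigram windows for "earth quickly":
  position 15–16: earth quickly
  position 24–25: earth quickly
  position 30–31: earth quickly
  position 34–35: earth quickly
  position 42–43: earth quickly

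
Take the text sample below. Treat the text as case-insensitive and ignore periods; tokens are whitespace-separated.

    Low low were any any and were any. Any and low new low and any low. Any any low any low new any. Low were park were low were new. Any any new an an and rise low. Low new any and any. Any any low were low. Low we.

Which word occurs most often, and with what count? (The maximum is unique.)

Unigram frequencies (highest first):
  any: 15
  low: 14
  were: 6
  and: 5
  new: 5
  an: 2
  … (3 more, each ≤ 1)

"any", 15 times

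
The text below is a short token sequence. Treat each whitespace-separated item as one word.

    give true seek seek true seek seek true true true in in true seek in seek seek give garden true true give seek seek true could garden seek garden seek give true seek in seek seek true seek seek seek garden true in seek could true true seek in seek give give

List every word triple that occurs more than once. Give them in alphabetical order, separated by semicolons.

Trigram counts meeting the condition (more than once):
  give true seek: 2
  in seek seek: 2
  seek in seek: 3
  seek seek true: 4
  seek true seek: 2
  true seek in: 3
  true seek seek: 3

give true seek; in seek seek; seek in seek; seek seek true; seek true seek; true seek in; true seek seek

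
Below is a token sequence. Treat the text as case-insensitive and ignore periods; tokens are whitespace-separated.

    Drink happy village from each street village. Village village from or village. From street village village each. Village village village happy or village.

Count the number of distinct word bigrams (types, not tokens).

14

23 tokens → 22 bigram windows in total.
Repeated bigrams (each contributes count−1 duplicates):
  village village: 5
  village from: 3
  or village: 2
  street village: 2
8 duplicate windows → 22 − 8 = 14 distinct.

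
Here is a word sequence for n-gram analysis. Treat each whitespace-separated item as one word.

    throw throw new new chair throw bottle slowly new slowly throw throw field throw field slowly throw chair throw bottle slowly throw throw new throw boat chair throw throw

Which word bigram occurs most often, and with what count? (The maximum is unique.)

"throw throw", 4 times

Bigram frequencies (highest first):
  throw throw: 4
  chair throw: 3
  slowly throw: 3
  throw new: 2
  throw bottle: 2
  bottle slowly: 2
  … (11 more, each ≤ 2)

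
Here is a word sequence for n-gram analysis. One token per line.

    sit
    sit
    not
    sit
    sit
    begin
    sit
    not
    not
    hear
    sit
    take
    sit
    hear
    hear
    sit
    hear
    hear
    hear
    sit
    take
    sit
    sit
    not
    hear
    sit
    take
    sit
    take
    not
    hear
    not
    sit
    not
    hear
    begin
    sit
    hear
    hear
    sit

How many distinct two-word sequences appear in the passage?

40 tokens → 39 bigram windows in total.
Repeated bigrams (each contributes count−1 duplicates):
  hear sit: 5
  hear hear: 4
  not hear: 4
  sit not: 4
  sit take: 4
  sit hear: 3
  sit sit: 3
  take sit: 3
  … (2 more repeated)
24 duplicate windows → 39 − 24 = 15 distinct.

15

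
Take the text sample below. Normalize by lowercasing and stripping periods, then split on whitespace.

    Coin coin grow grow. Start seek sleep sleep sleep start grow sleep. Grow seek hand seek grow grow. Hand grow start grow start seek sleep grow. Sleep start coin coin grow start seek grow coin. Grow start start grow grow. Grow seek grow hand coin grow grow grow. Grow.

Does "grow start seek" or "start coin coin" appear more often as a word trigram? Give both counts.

"grow start seek" (3 vs 1)

"grow start seek": 3 occurrences
"start coin coin": 1 occurrence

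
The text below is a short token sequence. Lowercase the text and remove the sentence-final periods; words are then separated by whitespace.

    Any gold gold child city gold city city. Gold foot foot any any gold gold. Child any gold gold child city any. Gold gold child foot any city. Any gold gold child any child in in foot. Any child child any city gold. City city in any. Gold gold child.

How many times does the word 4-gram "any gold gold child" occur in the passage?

Scanning the 47 overlapping 4-gram windows for "any gold gold child":
  position 1–4: any gold gold child
  position 13–16: any gold gold child
  position 17–20: any gold gold child
  position 22–25: any gold gold child
  position 29–32: any gold gold child
  position 47–50: any gold gold child

6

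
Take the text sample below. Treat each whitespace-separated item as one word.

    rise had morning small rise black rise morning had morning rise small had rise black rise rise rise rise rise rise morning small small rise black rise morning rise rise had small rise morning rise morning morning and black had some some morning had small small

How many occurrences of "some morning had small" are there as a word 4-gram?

Scanning the 43 overlapping 4-gram windows for "some morning had small":
  position 42–45: some morning had small

1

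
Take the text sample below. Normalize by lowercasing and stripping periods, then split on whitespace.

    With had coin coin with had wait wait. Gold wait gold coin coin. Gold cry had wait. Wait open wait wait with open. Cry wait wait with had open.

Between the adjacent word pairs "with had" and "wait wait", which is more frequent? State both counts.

"with had": 3 occurrences
"wait wait": 4 occurrences

"wait wait" (4 vs 3)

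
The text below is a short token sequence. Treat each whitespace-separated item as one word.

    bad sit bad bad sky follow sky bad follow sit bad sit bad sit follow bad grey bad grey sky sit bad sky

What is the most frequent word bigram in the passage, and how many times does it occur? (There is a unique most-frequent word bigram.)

Bigram frequencies (highest first):
  sit bad: 4
  bad sit: 3
  bad sky: 2
  bad grey: 2
  bad bad: 1
  sky follow: 1
  … (9 more, each ≤ 1)

"sit bad", 4 times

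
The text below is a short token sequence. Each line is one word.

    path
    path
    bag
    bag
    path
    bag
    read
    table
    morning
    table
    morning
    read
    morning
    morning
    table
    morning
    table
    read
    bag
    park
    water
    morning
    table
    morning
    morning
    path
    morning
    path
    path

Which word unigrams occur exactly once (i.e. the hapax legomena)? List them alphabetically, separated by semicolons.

park; water

Unigram counts meeting the condition (exactly once (i.e. the hapax legomena)):
  park: 1
  water: 1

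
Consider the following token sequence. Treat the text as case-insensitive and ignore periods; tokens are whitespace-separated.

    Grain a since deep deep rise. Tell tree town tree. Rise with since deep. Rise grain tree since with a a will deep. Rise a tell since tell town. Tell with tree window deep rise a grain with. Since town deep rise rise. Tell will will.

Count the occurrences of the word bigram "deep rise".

Scanning the 45 overlapping bigram windows for "deep rise":
  position 5–6: deep rise
  position 14–15: deep rise
  position 23–24: deep rise
  position 34–35: deep rise
  position 41–42: deep rise

5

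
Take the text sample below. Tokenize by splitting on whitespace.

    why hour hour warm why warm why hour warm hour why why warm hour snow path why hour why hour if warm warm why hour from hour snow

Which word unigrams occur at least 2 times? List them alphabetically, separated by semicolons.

Unigram counts meeting the condition (at least 2 times):
  hour: 9
  snow: 2
  warm: 6
  why: 8

hour; snow; warm; why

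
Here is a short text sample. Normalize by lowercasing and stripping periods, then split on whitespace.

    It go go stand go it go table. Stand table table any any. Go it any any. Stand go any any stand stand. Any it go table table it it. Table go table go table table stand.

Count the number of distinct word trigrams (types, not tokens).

31

37 tokens → 35 trigram windows in total.
Repeated trigrams (each contributes count−1 duplicates):
  any any stand: 2
  go table table: 2
  it go table: 2
  table go table: 2
4 duplicate windows → 35 − 4 = 31 distinct.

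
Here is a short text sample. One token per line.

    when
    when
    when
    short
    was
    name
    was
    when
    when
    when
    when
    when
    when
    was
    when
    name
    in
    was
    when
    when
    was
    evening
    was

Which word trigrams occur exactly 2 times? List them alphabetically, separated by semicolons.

was when when; when when was

Trigram counts meeting the condition (exactly 2 times):
  was when when: 2
  when when was: 2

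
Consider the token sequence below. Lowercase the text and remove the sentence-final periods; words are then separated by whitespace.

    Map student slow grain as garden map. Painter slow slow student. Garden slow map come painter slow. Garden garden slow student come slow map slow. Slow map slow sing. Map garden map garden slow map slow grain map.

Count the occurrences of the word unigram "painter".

2

Scanning the 38 tokens for "painter":
  position 8: painter
  position 16: painter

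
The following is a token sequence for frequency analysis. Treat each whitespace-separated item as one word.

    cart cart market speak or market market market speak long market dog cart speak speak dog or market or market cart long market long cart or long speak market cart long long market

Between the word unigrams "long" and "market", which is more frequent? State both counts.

"market" (10 vs 6)

"long": 6 occurrences
"market": 10 occurrences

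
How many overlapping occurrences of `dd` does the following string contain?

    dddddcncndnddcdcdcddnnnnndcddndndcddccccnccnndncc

8

Sliding a length-2 window over the 49 characters (48 positions):
  position 1–2: dd
  position 2–3: dd
  position 3–4: dd
  position 4–5: dd
  position 12–13: dd
  position 19–20: dd
  position 28–29: dd
  position 35–36: dd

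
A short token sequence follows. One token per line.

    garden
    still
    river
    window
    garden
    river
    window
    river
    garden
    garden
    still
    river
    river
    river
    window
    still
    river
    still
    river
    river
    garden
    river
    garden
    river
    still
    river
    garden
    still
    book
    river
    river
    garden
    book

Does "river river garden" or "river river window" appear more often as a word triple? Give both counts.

"river river garden": 2 occurrences
"river river window": 1 occurrence

"river river garden" (2 vs 1)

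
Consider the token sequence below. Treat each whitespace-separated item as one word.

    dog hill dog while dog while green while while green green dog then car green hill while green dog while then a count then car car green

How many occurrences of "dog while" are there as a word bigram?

Scanning the 26 overlapping bigram windows for "dog while":
  position 3–4: dog while
  position 5–6: dog while
  position 19–20: dog while

3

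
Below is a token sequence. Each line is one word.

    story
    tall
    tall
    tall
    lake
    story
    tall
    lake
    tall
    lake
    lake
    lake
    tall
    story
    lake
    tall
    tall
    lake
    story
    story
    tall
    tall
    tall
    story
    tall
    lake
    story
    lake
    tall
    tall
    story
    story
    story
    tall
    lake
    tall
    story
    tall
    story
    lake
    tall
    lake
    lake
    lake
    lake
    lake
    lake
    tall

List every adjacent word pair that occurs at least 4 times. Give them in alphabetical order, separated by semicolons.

Bigram counts meeting the condition (at least 4 times):
  lake lake: 7
  lake tall: 7
  story tall: 6
  tall lake: 7
  tall story: 5
  tall tall: 6

lake lake; lake tall; story tall; tall lake; tall story; tall tall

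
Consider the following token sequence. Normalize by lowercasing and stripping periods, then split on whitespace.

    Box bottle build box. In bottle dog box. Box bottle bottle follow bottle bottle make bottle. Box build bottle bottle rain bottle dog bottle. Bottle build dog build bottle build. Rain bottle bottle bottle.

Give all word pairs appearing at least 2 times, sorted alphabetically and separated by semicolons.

Bigram counts meeting the condition (at least 2 times):
  bottle bottle: 6
  bottle build: 3
  bottle dog: 2
  box bottle: 2
  build bottle: 2
  rain bottle: 2

bottle bottle; bottle build; bottle dog; box bottle; build bottle; rain bottle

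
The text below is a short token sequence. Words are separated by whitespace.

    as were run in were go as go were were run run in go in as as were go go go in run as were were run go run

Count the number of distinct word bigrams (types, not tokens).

29 tokens → 28 bigram windows in total.
Repeated bigrams (each contributes count−1 duplicates):
  as were: 3
  were run: 3
  go go: 2
  go in: 2
  run in: 2
  were go: 2
  were were: 2
9 duplicate windows → 28 − 9 = 19 distinct.

19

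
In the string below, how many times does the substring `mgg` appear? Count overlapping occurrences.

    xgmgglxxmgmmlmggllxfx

Sliding a length-3 window over the 21 characters (19 positions):
  position 3–5: mgg
  position 14–16: mgg

2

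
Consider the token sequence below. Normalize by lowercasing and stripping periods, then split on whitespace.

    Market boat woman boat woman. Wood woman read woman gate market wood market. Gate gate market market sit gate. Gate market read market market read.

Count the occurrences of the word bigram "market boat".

Scanning the 24 overlapping bigram windows for "market boat":
  position 1–2: market boat

1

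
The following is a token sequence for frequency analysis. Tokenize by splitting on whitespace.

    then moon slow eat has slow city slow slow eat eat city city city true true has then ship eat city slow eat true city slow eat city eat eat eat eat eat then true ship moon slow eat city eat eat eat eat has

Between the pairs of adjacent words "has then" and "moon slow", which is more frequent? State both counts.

"has then": 1 occurrence
"moon slow": 2 occurrences

"moon slow" (2 vs 1)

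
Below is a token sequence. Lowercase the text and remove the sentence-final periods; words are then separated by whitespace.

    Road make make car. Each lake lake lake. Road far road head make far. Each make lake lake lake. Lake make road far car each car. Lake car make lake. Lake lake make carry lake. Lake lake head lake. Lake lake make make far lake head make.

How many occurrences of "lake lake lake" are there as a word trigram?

6

Scanning the 45 overlapping trigram windows for "lake lake lake":
  position 6–8: lake lake lake
  position 17–19: lake lake lake
  position 18–20: lake lake lake
  position 30–32: lake lake lake
  position 35–37: lake lake lake
  position 39–41: lake lake lake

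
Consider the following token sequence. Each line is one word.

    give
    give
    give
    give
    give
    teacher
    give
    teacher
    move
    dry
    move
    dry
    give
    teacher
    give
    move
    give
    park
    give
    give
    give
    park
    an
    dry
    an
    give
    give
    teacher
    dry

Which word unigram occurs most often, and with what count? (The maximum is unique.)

Unigram frequencies (highest first):
  give: 14
  teacher: 4
  dry: 4
  move: 3
  park: 2
  an: 2

"give", 14 times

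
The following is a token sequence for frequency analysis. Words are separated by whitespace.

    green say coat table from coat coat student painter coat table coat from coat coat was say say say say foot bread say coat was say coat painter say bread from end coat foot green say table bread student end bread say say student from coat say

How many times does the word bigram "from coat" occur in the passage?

3

Scanning the 46 overlapping bigram windows for "from coat":
  position 5–6: from coat
  position 13–14: from coat
  position 45–46: from coat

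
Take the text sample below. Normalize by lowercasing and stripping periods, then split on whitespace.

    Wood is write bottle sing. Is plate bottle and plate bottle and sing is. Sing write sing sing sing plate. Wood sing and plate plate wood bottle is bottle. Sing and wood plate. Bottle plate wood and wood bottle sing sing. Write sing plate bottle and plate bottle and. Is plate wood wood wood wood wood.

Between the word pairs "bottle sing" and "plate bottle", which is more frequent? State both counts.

"plate bottle" (5 vs 3)

"bottle sing": 3 occurrences
"plate bottle": 5 occurrences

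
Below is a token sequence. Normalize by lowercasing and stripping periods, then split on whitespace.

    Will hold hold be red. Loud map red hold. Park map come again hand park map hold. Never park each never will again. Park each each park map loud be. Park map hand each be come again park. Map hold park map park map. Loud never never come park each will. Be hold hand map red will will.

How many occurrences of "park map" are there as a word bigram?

Scanning the 57 overlapping bigram windows for "park map":
  position 10–11: park map
  position 15–16: park map
  position 27–28: park map
  position 31–32: park map
  position 38–39: park map
  position 41–42: park map
  position 43–44: park map

7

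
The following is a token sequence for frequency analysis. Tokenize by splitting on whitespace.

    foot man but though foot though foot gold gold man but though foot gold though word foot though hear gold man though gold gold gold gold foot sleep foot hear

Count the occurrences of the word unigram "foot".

Scanning the 30 tokens for "foot":
  position 1: foot
  position 5: foot
  position 7: foot
  position 13: foot
  position 17: foot
  position 27: foot
  position 29: foot

7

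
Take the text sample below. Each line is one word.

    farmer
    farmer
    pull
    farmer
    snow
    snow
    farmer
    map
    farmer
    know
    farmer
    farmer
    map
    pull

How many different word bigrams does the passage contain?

14 tokens → 13 bigram windows in total.
Repeated bigrams (each contributes count−1 duplicates):
  farmer farmer: 2
  farmer map: 2
2 duplicate windows → 13 − 2 = 11 distinct.

11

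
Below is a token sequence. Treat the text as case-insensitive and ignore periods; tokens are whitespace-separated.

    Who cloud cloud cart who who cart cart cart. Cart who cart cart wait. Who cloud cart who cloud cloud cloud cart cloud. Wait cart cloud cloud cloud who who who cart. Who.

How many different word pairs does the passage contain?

33 tokens → 32 bigram windows in total.
Repeated bigrams (each contributes count−1 duplicates):
  cloud cloud: 5
  cart cart: 4
  cart who: 4
  cloud cart: 3
  who cart: 3
  who cloud: 3
  who who: 3
  cart cloud: 2
19 duplicate windows → 32 − 19 = 13 distinct.

13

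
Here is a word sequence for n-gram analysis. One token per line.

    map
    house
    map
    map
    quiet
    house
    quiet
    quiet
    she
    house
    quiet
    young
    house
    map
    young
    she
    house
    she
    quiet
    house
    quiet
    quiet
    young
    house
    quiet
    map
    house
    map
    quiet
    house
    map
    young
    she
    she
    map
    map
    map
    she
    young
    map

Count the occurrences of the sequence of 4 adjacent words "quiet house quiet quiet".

2

Scanning the 37 overlapping 4-gram windows for "quiet house quiet quiet":
  position 5–8: quiet house quiet quiet
  position 19–22: quiet house quiet quiet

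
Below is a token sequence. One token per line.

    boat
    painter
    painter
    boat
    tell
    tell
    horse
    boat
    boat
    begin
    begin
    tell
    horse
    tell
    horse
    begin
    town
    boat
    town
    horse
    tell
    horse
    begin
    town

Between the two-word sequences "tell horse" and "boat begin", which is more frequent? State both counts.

"tell horse" (4 vs 1)

"tell horse": 4 occurrences
"boat begin": 1 occurrence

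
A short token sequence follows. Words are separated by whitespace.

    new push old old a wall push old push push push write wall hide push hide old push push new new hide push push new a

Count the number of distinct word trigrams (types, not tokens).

26 tokens → 24 trigram windows in total.
Repeated trigrams (each contributes count−1 duplicates):
  old push push: 2
  push push new: 2
2 duplicate windows → 24 − 2 = 22 distinct.

22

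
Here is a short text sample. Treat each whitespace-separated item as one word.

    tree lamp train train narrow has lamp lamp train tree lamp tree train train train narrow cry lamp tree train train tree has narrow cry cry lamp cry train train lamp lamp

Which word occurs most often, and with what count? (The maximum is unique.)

Unigram frequencies (highest first):
  train: 10
  lamp: 8
  tree: 5
  cry: 4
  narrow: 3
  has: 2

"train", 10 times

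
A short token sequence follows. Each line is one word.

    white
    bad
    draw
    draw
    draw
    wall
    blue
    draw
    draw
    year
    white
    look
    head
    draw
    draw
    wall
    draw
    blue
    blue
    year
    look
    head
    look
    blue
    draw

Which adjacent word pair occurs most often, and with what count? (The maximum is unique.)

"draw draw", 4 times

Bigram frequencies (highest first):
  draw draw: 4
  draw wall: 2
  blue draw: 2
  look head: 2
  white bad: 1
  bad draw: 1
  … (12 more, each ≤ 1)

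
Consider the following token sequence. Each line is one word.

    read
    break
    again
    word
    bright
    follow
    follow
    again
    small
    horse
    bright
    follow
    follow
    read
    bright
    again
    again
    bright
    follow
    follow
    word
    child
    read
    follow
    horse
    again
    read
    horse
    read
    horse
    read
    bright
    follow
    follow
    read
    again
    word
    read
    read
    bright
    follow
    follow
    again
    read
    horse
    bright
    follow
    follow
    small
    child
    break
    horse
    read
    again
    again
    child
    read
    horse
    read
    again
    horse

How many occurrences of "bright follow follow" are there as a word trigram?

6

Scanning the 59 overlapping trigram windows for "bright follow follow":
  position 5–7: bright follow follow
  position 11–13: bright follow follow
  position 18–20: bright follow follow
  position 32–34: bright follow follow
  position 40–42: bright follow follow
  position 46–48: bright follow follow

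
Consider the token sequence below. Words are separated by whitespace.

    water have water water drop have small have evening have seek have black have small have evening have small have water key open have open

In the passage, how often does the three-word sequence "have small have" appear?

Scanning the 23 overlapping trigram windows for "have small have":
  position 6–8: have small have
  position 14–16: have small have
  position 18–20: have small have

3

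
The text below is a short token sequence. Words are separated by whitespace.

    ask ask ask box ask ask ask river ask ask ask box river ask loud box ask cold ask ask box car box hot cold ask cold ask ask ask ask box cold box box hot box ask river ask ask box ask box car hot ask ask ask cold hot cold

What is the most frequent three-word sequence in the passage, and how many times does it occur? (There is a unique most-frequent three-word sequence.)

"ask ask ask", 6 times

Trigram frequencies (highest first):
  ask ask ask: 6
  ask ask box: 5
  ask box ask: 2
  ask river ask: 2
  river ask ask: 2
  ask cold ask: 2
  … (29 more, each ≤ 2)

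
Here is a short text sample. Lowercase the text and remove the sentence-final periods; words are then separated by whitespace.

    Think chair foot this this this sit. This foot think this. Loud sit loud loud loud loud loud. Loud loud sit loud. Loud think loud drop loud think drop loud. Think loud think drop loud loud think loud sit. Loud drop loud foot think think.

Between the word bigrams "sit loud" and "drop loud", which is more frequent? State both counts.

"drop loud" (4 vs 3)

"sit loud": 3 occurrences
"drop loud": 4 occurrences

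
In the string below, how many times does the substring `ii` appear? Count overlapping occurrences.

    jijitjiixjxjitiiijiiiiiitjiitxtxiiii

12

Sliding a length-2 window over the 36 characters (35 positions):
  position 7–8: ii
  position 15–16: ii
  position 16–17: ii
  position 19–20: ii
  position 20–21: ii
  position 21–22: ii
  position 22–23: ii
  position 23–24: ii
  position 27–28: ii
  position 33–34: ii
  … (2 more)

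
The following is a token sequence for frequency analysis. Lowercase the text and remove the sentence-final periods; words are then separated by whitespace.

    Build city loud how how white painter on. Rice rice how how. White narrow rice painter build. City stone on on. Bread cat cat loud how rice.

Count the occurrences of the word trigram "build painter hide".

Scanning the 25 overlapping trigram windows for "build painter hide":
  (none found)

0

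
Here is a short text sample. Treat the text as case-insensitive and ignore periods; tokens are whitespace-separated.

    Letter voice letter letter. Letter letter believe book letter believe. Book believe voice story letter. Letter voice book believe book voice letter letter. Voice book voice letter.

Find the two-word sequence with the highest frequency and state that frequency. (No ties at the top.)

Bigram frequencies (highest first):
  letter letter: 5
  letter voice: 3
  voice letter: 3
  believe book: 3
  letter believe: 2
  book believe: 2
  … (6 more, each ≤ 2)

"letter letter", 5 times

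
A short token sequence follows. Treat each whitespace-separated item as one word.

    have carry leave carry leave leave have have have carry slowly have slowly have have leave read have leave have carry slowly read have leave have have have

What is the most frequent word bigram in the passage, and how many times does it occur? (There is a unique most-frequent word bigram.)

"have have", 5 times

Bigram frequencies (highest first):
  have have: 5
  have carry: 3
  leave have: 3
  have leave: 3
  carry leave: 2
  carry slowly: 2
  … (7 more, each ≤ 2)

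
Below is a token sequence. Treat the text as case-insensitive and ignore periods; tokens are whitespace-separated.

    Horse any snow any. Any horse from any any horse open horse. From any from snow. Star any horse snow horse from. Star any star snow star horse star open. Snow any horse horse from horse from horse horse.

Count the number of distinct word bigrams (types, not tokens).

39 tokens → 38 bigram windows in total.
Repeated bigrams (each contributes count−1 duplicates):
  horse from: 5
  any horse: 4
  any any: 2
  from any: 2
  from horse: 2
  horse horse: 2
  snow any: 2
  snow star: 2
  … (1 more repeated)
14 duplicate windows → 38 − 14 = 24 distinct.

24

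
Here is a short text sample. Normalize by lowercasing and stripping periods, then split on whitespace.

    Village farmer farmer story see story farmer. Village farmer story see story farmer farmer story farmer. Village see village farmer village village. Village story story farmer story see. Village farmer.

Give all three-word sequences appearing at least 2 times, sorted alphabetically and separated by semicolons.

farmer farmer story; farmer story see; see story farmer; see village farmer; story farmer village; story see story

Trigram counts meeting the condition (at least 2 times):
  farmer farmer story: 2
  farmer story see: 3
  see story farmer: 2
  see village farmer: 2
  story farmer village: 2
  story see story: 2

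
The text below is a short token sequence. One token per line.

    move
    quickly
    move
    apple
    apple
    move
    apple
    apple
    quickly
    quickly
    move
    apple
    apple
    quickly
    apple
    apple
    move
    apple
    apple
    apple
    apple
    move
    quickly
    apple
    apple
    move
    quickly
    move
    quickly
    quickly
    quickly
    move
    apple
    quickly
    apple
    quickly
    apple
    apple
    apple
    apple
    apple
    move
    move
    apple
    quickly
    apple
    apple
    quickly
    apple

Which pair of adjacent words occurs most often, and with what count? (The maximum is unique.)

Bigram frequencies (highest first):
  apple apple: 13
  move apple: 6
  apple quickly: 6
  quickly apple: 6
  apple move: 5
  move quickly: 4
  … (3 more, each ≤ 4)

"apple apple", 13 times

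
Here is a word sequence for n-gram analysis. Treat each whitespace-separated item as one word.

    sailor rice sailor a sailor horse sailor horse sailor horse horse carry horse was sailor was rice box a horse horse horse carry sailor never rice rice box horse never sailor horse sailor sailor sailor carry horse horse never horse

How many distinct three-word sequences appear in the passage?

40 tokens → 38 trigram windows in total.
Repeated trigrams (each contributes count−1 duplicates):
  sailor horse sailor: 3
  horse horse carry: 2
  horse sailor horse: 2
4 duplicate windows → 38 − 4 = 34 distinct.

34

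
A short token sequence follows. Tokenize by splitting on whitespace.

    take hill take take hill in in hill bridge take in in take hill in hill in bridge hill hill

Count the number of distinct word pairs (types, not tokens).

13

20 tokens → 19 bigram windows in total.
Repeated bigrams (each contributes count−1 duplicates):
  hill in: 3
  take hill: 3
  in hill: 2
  in in: 2
6 duplicate windows → 19 − 6 = 13 distinct.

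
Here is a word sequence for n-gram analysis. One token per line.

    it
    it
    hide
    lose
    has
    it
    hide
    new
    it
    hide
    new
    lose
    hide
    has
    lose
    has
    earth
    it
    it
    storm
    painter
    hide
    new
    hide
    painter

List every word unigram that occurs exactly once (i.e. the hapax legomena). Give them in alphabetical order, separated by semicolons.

Unigram counts meeting the condition (exactly once (i.e. the hapax legomena)):
  earth: 1
  storm: 1

earth; storm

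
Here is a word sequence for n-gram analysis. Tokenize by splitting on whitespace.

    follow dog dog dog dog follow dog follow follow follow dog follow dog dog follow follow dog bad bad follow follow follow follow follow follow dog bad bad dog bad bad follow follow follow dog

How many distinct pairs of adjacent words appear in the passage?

35 tokens → 34 bigram windows in total.
Repeated bigrams (each contributes count−1 duplicates):
  follow follow: 10
  follow dog: 7
  dog dog: 4
  dog follow: 4
  bad bad: 3
  dog bad: 3
  bad follow: 2
26 duplicate windows → 34 − 26 = 8 distinct.

8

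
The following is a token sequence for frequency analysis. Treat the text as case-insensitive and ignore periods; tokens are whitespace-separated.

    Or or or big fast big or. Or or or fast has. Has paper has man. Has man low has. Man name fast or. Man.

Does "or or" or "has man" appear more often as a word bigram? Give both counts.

"or or" (5 vs 3)

"or or": 5 occurrences
"has man": 3 occurrences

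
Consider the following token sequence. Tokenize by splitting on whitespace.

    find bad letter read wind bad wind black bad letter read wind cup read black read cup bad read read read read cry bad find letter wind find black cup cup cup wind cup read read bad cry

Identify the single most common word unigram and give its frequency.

Unigram frequencies (highest first):
  read: 10
  bad: 6
  cup: 6
  wind: 5
  find: 3
  letter: 3
  … (2 more, each ≤ 3)

"read", 10 times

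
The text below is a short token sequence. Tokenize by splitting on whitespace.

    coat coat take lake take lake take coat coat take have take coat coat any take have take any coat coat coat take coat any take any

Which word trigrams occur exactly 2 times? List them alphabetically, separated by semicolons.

Trigram counts meeting the condition (exactly 2 times):
  coat any take: 2
  take coat coat: 2
  take have take: 2
  take lake take: 2

coat any take; take coat coat; take have take; take lake take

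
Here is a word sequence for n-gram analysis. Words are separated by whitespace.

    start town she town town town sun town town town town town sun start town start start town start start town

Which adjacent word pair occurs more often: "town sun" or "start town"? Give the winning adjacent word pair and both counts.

"start town" (4 vs 2)

"town sun": 2 occurrences
"start town": 4 occurrences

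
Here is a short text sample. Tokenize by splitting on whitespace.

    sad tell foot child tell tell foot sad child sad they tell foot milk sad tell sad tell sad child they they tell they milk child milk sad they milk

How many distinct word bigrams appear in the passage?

30 tokens → 29 bigram windows in total.
Repeated bigrams (each contributes count−1 duplicates):
  sad tell: 3
  tell foot: 3
  milk sad: 2
  sad child: 2
  sad they: 2
  tell sad: 2
  they milk: 2
  they tell: 2
10 duplicate windows → 29 − 10 = 19 distinct.

19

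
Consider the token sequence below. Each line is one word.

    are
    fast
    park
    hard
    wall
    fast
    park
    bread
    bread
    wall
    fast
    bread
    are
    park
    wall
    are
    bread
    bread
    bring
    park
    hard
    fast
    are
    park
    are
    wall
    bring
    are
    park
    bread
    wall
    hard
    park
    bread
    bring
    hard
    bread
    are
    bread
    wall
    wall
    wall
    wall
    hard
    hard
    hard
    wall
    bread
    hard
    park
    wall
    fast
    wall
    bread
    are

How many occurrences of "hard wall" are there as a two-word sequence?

2

Scanning the 54 overlapping bigram windows for "hard wall":
  position 4–5: hard wall
  position 46–47: hard wall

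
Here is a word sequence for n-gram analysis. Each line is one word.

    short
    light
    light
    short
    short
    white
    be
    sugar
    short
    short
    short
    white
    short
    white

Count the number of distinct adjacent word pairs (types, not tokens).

9

14 tokens → 13 bigram windows in total.
Repeated bigrams (each contributes count−1 duplicates):
  short short: 3
  short white: 3
4 duplicate windows → 13 − 4 = 9 distinct.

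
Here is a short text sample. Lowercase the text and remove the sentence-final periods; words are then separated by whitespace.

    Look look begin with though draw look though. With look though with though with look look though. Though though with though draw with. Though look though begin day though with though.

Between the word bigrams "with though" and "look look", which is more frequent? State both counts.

"with though": 5 occurrences
"look look": 2 occurrences

"with though" (5 vs 2)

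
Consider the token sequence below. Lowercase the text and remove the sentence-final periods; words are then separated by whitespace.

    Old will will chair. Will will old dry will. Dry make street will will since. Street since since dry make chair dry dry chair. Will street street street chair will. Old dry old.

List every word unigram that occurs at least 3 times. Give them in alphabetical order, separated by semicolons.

Unigram counts meeting the condition (at least 3 times):
  chair: 4
  dry: 6
  old: 4
  since: 3
  street: 5
  will: 9

chair; dry; old; since; street; will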